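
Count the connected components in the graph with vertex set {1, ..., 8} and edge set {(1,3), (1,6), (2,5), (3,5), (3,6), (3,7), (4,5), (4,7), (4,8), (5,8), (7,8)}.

Step 1: Build adjacency list from edges:
  1: 3, 6
  2: 5
  3: 1, 5, 6, 7
  4: 5, 7, 8
  5: 2, 3, 4, 8
  6: 1, 3
  7: 3, 4, 8
  8: 4, 5, 7

Step 2: Run BFS/DFS from vertex 1:
  Visited: {1, 3, 6, 5, 7, 2, 4, 8}
  Reached 8 of 8 vertices

Step 3: All 8 vertices reached from vertex 1, so the graph is connected.
Number of connected components: 1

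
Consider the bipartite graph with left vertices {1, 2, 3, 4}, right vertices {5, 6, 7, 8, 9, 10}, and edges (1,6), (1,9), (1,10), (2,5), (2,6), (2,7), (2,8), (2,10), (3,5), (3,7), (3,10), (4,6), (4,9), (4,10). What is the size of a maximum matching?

Step 1: List the neighbors of each left vertex:
  1: 6, 9, 10
  2: 5, 6, 7, 8, 10
  3: 5, 7, 10
  4: 6, 9, 10

Step 2: Greedily match left vertices, then look for augmenting paths:
  Match 1 -- 6
  Match 2 -- 5
  Match 3 -- 7
  Match 4 -- 9
  No augmenting path remains.

Step 3: Verify this is maximum:
  Matching size 4 = min(|L|, |R|) = min(4, 6), which is an upper bound, so this matching is maximum.

Maximum matching: {(1,6), (2,5), (3,7), (4,9)}
Size: 4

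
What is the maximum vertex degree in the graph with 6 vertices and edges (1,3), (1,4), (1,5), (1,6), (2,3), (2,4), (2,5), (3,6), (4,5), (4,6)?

Step 1: Count edges incident to each vertex:
  deg(1) = 4 (neighbors: 3, 4, 5, 6)
  deg(2) = 3 (neighbors: 3, 4, 5)
  deg(3) = 3 (neighbors: 1, 2, 6)
  deg(4) = 4 (neighbors: 1, 2, 5, 6)
  deg(5) = 3 (neighbors: 1, 2, 4)
  deg(6) = 3 (neighbors: 1, 3, 4)

Step 2: Find maximum:
  max(4, 3, 3, 4, 3, 3) = 4 (vertex 1)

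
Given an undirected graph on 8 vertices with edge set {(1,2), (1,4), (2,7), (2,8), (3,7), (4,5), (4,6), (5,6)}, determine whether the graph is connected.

Step 1: Build adjacency list from edges:
  1: 2, 4
  2: 1, 7, 8
  3: 7
  4: 1, 5, 6
  5: 4, 6
  6: 4, 5
  7: 2, 3
  8: 2

Step 2: Run BFS/DFS from vertex 1:
  Visited: {1, 2, 4, 7, 8, 5, 6, 3}
  Reached 8 of 8 vertices

Step 3: All 8 vertices reached from vertex 1, so the graph is connected.
Answer: Yes, the graph is connected.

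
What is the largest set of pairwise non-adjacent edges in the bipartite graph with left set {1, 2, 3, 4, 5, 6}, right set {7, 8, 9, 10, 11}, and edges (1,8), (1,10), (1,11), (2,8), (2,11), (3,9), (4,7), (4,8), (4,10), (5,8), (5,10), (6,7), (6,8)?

Step 1: List the neighbors of each left vertex:
  1: 8, 10, 11
  2: 8, 11
  3: 9
  4: 7, 8, 10
  5: 8, 10
  6: 7, 8

Step 2: Greedily match left vertices, then look for augmenting paths:
  Match 1 -- 8
  Match 2 -- 11
  Match 3 -- 9
  Match 4 -- 7
  Match 5 -- 10
  No augmenting path remains.

Step 3: Verify this is maximum:
  Matching size 5 = min(|L|, |R|) = min(6, 5), which is an upper bound, so this matching is maximum.

Maximum matching: {(1,8), (2,11), (3,9), (4,7), (5,10)}
Size: 5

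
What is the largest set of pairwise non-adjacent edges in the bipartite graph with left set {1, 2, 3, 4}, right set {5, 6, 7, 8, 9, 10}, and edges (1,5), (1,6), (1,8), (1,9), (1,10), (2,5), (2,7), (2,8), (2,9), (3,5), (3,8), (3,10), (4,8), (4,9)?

Step 1: List the neighbors of each left vertex:
  1: 5, 6, 8, 9, 10
  2: 5, 7, 8, 9
  3: 5, 8, 10
  4: 8, 9

Step 2: Greedily match left vertices, then look for augmenting paths:
  Match 1 -- 5
  Match 2 -- 7
  Match 3 -- 8
  Match 4 -- 9
  No augmenting path remains.

Step 3: Verify this is maximum:
  Matching size 4 = min(|L|, |R|) = min(4, 6), which is an upper bound, so this matching is maximum.

Maximum matching: {(1,5), (2,7), (3,8), (4,9)}
Size: 4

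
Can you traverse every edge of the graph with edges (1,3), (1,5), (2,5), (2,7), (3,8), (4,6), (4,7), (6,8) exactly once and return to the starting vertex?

Step 1: Find the degree of each vertex:
  deg(1) = 2
  deg(2) = 2
  deg(3) = 2
  deg(4) = 2
  deg(5) = 2
  deg(6) = 2
  deg(7) = 2
  deg(8) = 2

Step 2: Count vertices with odd degree:
  All vertices have even degree (0 odd-degree vertices)

Step 3: Apply Euler's theorem:
  - Eulerian circuit exists iff graph is connected and all vertices have even degree
  - Eulerian path exists iff graph is connected and has 0 or 2 odd-degree vertices

Graph is connected with 0 odd-degree vertices.
Both Eulerian circuit and Eulerian path exist.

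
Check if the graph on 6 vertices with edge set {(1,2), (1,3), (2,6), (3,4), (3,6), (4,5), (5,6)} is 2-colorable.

Step 1: Attempt 2-coloring using BFS:
  Start at vertex 1, assign color 0
  Color vertex 2 with color 1 (neighbor of 1)
  Color vertex 3 with color 1 (neighbor of 1)
  Color vertex 6 with color 0 (neighbor of 2)
  Color vertex 4 with color 0 (neighbor of 3)
  Color vertex 5 with color 1 (neighbor of 6)

Step 2: 2-coloring succeeded. No conflicts found.
  Set A (color 0): {1, 4, 6}
  Set B (color 1): {2, 3, 5}

The graph is bipartite with partition {1, 4, 6}, {2, 3, 5}.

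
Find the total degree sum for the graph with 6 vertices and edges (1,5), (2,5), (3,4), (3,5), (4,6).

Step 1: Count edges incident to each vertex:
  deg(1) = 1 (neighbors: 5)
  deg(2) = 1 (neighbors: 5)
  deg(3) = 2 (neighbors: 4, 5)
  deg(4) = 2 (neighbors: 3, 6)
  deg(5) = 3 (neighbors: 1, 2, 3)
  deg(6) = 1 (neighbors: 4)

Step 2: Sum all degrees:
  1 + 1 + 2 + 2 + 3 + 1 = 10

Verification: sum of degrees = 2 * |E| = 2 * 5 = 10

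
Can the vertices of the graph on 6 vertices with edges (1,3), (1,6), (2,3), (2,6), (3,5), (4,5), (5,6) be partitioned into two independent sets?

Step 1: Attempt 2-coloring using BFS:
  Start at vertex 1, assign color 0
  Color vertex 3 with color 1 (neighbor of 1)
  Color vertex 6 with color 1 (neighbor of 1)
  Color vertex 2 with color 0 (neighbor of 3)
  Color vertex 5 with color 0 (neighbor of 3)
  Color vertex 4 with color 1 (neighbor of 5)

Step 2: 2-coloring succeeded. No conflicts found.
  Set A (color 0): {1, 2, 5}
  Set B (color 1): {3, 4, 6}

The graph is bipartite with partition {1, 2, 5}, {3, 4, 6}.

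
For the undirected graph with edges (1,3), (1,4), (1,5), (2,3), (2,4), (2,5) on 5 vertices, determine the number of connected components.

Step 1: Build adjacency list from edges:
  1: 3, 4, 5
  2: 3, 4, 5
  3: 1, 2
  4: 1, 2
  5: 1, 2

Step 2: Run BFS/DFS from vertex 1:
  Visited: {1, 3, 4, 5, 2}
  Reached 5 of 5 vertices

Step 3: All 5 vertices reached from vertex 1, so the graph is connected.
Number of connected components: 1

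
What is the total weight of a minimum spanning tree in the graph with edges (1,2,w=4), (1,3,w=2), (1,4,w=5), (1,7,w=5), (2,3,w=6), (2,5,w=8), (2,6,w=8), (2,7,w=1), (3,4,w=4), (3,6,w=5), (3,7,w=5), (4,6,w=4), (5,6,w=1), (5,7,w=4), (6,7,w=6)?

Apply Kruskal's algorithm (sort edges by weight, add if no cycle):

Sorted edges by weight:
  (2,7) w=1
  (5,6) w=1
  (1,3) w=2
  (1,2) w=4
  (3,4) w=4
  (4,6) w=4
  (5,7) w=4
  (1,4) w=5
  (1,7) w=5
  (3,7) w=5
  (3,6) w=5
  (2,3) w=6
  (6,7) w=6
  (2,5) w=8
  (2,6) w=8

Add edge (2,7) w=1 -- no cycle. Running total: 1
Add edge (5,6) w=1 -- no cycle. Running total: 2
Add edge (1,3) w=2 -- no cycle. Running total: 4
Add edge (1,2) w=4 -- no cycle. Running total: 8
Add edge (3,4) w=4 -- no cycle. Running total: 12
Add edge (4,6) w=4 -- no cycle. Running total: 16

MST edges: (2,7,w=1), (5,6,w=1), (1,3,w=2), (1,2,w=4), (3,4,w=4), (4,6,w=4)
Total MST weight: 1 + 1 + 2 + 4 + 4 + 4 = 16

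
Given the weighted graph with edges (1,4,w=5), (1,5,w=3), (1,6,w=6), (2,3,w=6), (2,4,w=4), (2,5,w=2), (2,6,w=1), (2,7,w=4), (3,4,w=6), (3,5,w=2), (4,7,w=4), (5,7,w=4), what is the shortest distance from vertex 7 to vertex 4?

Step 1: Build adjacency list with weights:
  1: 4(w=5), 5(w=3), 6(w=6)
  2: 3(w=6), 4(w=4), 5(w=2), 6(w=1), 7(w=4)
  3: 2(w=6), 4(w=6), 5(w=2)
  4: 1(w=5), 2(w=4), 3(w=6), 7(w=4)
  5: 1(w=3), 2(w=2), 3(w=2), 7(w=4)
  6: 1(w=6), 2(w=1)
  7: 2(w=4), 4(w=4), 5(w=4)

Step 2: Apply Dijkstra's algorithm from vertex 7:
  Visit vertex 7 (distance=0)
    Update dist[2] = 4
    Update dist[4] = 4
    Update dist[5] = 4
  Visit vertex 2 (distance=4)
    Update dist[3] = 10
    Update dist[6] = 5
  Visit vertex 4 (distance=4)
    Update dist[1] = 9

Step 3: Shortest path: 7 -> 4
Total weight: 4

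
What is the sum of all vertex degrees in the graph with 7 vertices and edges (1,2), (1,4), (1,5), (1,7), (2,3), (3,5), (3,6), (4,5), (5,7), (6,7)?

Step 1: Count edges incident to each vertex:
  deg(1) = 4 (neighbors: 2, 4, 5, 7)
  deg(2) = 2 (neighbors: 1, 3)
  deg(3) = 3 (neighbors: 2, 5, 6)
  deg(4) = 2 (neighbors: 1, 5)
  deg(5) = 4 (neighbors: 1, 3, 4, 7)
  deg(6) = 2 (neighbors: 3, 7)
  deg(7) = 3 (neighbors: 1, 5, 6)

Step 2: Sum all degrees:
  4 + 2 + 3 + 2 + 4 + 2 + 3 = 20

Verification: sum of degrees = 2 * |E| = 2 * 10 = 20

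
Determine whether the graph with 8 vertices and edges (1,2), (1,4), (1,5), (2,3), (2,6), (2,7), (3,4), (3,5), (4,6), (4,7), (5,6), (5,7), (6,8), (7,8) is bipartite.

Step 1: Attempt 2-coloring using BFS:
  Start at vertex 1, assign color 0
  Color vertex 2 with color 1 (neighbor of 1)
  Color vertex 4 with color 1 (neighbor of 1)
  Color vertex 5 with color 1 (neighbor of 1)
  Color vertex 3 with color 0 (neighbor of 2)
  Color vertex 6 with color 0 (neighbor of 2)
  Color vertex 7 with color 0 (neighbor of 2)
  Color vertex 8 with color 1 (neighbor of 6)

Step 2: 2-coloring succeeded. No conflicts found.
  Set A (color 0): {1, 3, 6, 7}
  Set B (color 1): {2, 4, 5, 8}

The graph is bipartite with partition {1, 3, 6, 7}, {2, 4, 5, 8}.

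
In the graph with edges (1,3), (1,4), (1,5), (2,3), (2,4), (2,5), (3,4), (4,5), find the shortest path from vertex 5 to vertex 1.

Step 1: Build adjacency list:
  1: 3, 4, 5
  2: 3, 4, 5
  3: 1, 2, 4
  4: 1, 2, 3, 5
  5: 1, 2, 4

Step 2: BFS from vertex 5 to find shortest path to 1:
  vertex 1 reached at distance 1

Step 3: Shortest path: 5 -> 1
Path length: 1 edge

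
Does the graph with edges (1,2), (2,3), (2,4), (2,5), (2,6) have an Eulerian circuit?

Step 1: Find the degree of each vertex:
  deg(1) = 1
  deg(2) = 5
  deg(3) = 1
  deg(4) = 1
  deg(5) = 1
  deg(6) = 1

Step 2: Count vertices with odd degree:
  Odd-degree vertices: 1, 2, 3, 4, 5, 6 (6 total)

Step 3: Apply Euler's theorem:
  - Eulerian circuit exists iff graph is connected and all vertices have even degree
  - Eulerian path exists iff graph is connected and has 0 or 2 odd-degree vertices

Graph has 6 odd-degree vertices (need 0 or 2).
Neither Eulerian path nor Eulerian circuit exists.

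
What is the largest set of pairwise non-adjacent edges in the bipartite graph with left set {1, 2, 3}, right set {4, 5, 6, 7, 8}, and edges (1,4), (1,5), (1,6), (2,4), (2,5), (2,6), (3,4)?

Step 1: List the neighbors of each left vertex:
  1: 4, 5, 6
  2: 4, 5, 6
  3: 4

Step 2: Greedily match left vertices, then look for augmenting paths:
  Match 1 -- 6
  Match 2 -- 5
  Match 3 -- 4
  No augmenting path remains.

Step 3: Verify this is maximum:
  Matching size 3 = min(|L|, |R|) = min(3, 5), which is an upper bound, so this matching is maximum.

Maximum matching: {(1,6), (2,5), (3,4)}
Size: 3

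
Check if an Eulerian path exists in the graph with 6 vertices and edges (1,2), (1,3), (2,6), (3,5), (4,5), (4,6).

Step 1: Find the degree of each vertex:
  deg(1) = 2
  deg(2) = 2
  deg(3) = 2
  deg(4) = 2
  deg(5) = 2
  deg(6) = 2

Step 2: Count vertices with odd degree:
  All vertices have even degree (0 odd-degree vertices)

Step 3: Apply Euler's theorem:
  - Eulerian circuit exists iff graph is connected and all vertices have even degree
  - Eulerian path exists iff graph is connected and has 0 or 2 odd-degree vertices

Graph is connected with 0 odd-degree vertices.
Both Eulerian circuit and Eulerian path exist.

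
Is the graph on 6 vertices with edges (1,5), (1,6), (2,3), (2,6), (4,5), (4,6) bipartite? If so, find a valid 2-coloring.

Step 1: Attempt 2-coloring using BFS:
  Start at vertex 1, assign color 0
  Color vertex 5 with color 1 (neighbor of 1)
  Color vertex 6 with color 1 (neighbor of 1)
  Color vertex 4 with color 0 (neighbor of 5)
  Color vertex 2 with color 0 (neighbor of 6)
  Color vertex 3 with color 1 (neighbor of 2)

Step 2: 2-coloring succeeded. No conflicts found.
  Set A (color 0): {1, 2, 4}
  Set B (color 1): {3, 5, 6}

The graph is bipartite with partition {1, 2, 4}, {3, 5, 6}.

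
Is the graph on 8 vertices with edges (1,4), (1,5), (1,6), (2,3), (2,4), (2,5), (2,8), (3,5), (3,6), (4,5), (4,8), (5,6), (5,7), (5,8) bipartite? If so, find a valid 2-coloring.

Step 1: Attempt 2-coloring using BFS:
  Start at vertex 1, assign color 0
  Color vertex 4 with color 1 (neighbor of 1)
  Color vertex 5 with color 1 (neighbor of 1)
  Color vertex 6 with color 1 (neighbor of 1)
  Color vertex 2 with color 0 (neighbor of 4)

Step 2: Conflict found! Vertices 4 and 5 are adjacent but have the same color.
This means the graph contains an odd cycle.

The graph is NOT bipartite.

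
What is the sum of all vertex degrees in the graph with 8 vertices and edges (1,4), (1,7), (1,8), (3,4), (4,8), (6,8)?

Step 1: Count edges incident to each vertex:
  deg(1) = 3 (neighbors: 4, 7, 8)
  deg(2) = 0 (neighbors: none)
  deg(3) = 1 (neighbors: 4)
  deg(4) = 3 (neighbors: 1, 3, 8)
  deg(5) = 0 (neighbors: none)
  deg(6) = 1 (neighbors: 8)
  deg(7) = 1 (neighbors: 1)
  deg(8) = 3 (neighbors: 1, 4, 6)

Step 2: Sum all degrees:
  3 + 0 + 1 + 3 + 0 + 1 + 1 + 3 = 12

Verification: sum of degrees = 2 * |E| = 2 * 6 = 12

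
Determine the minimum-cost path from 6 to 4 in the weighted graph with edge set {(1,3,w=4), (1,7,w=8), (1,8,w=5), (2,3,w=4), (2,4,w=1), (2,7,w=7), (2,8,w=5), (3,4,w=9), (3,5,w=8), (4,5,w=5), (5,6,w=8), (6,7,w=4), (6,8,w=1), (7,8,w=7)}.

Step 1: Build adjacency list with weights:
  1: 3(w=4), 7(w=8), 8(w=5)
  2: 3(w=4), 4(w=1), 7(w=7), 8(w=5)
  3: 1(w=4), 2(w=4), 4(w=9), 5(w=8)
  4: 2(w=1), 3(w=9), 5(w=5)
  5: 3(w=8), 4(w=5), 6(w=8)
  6: 5(w=8), 7(w=4), 8(w=1)
  7: 1(w=8), 2(w=7), 6(w=4), 8(w=7)
  8: 1(w=5), 2(w=5), 6(w=1), 7(w=7)

Step 2: Apply Dijkstra's algorithm from vertex 6:
  Visit vertex 6 (distance=0)
    Update dist[5] = 8
    Update dist[7] = 4
    Update dist[8] = 1
  Visit vertex 8 (distance=1)
    Update dist[1] = 6
    Update dist[2] = 6
  Visit vertex 7 (distance=4)
  Visit vertex 1 (distance=6)
    Update dist[3] = 10
  Visit vertex 2 (distance=6)
    Update dist[4] = 7
  Visit vertex 4 (distance=7)

Step 3: Shortest path: 6 -> 8 -> 2 -> 4
Total weight: 1 + 5 + 1 = 7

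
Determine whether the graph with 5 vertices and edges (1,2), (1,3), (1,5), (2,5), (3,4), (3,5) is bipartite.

Step 1: Attempt 2-coloring using BFS:
  Start at vertex 1, assign color 0
  Color vertex 2 with color 1 (neighbor of 1)
  Color vertex 3 with color 1 (neighbor of 1)
  Color vertex 5 with color 1 (neighbor of 1)

Step 2: Conflict found! Vertices 2 and 5 are adjacent but have the same color.
This means the graph contains an odd cycle.

The graph is NOT bipartite.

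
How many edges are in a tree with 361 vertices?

A tree on n vertices always has exactly n - 1 edges.
For n = 361: edges = 361 - 1 = 360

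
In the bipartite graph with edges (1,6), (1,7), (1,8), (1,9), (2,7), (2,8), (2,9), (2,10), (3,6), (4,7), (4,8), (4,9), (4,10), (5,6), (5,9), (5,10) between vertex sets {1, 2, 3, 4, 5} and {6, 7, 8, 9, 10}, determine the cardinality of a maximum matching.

Step 1: List the neighbors of each left vertex:
  1: 6, 7, 8, 9
  2: 7, 8, 9, 10
  3: 6
  4: 7, 8, 9, 10
  5: 6, 9, 10

Step 2: Greedily match left vertices, then look for augmenting paths:
  Match 1 -- 7
  Match 2 -- 10
  Match 3 -- 6
  Match 4 -- 8
  Match 5 -- 9
  No augmenting path remains.

Step 3: Verify this is maximum:
  Matching size 5 = min(|L|, |R|) = min(5, 5), which is an upper bound, so this matching is maximum.

Maximum matching: {(1,7), (2,10), (3,6), (4,8), (5,9)}
Size: 5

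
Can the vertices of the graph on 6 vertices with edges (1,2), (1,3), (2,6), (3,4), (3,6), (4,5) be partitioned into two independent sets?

Step 1: Attempt 2-coloring using BFS:
  Start at vertex 1, assign color 0
  Color vertex 2 with color 1 (neighbor of 1)
  Color vertex 3 with color 1 (neighbor of 1)
  Color vertex 6 with color 0 (neighbor of 2)
  Color vertex 4 with color 0 (neighbor of 3)
  Color vertex 5 with color 1 (neighbor of 4)

Step 2: 2-coloring succeeded. No conflicts found.
  Set A (color 0): {1, 4, 6}
  Set B (color 1): {2, 3, 5}

The graph is bipartite with partition {1, 4, 6}, {2, 3, 5}.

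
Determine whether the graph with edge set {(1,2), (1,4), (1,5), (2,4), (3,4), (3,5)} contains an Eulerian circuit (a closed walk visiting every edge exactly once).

Step 1: Find the degree of each vertex:
  deg(1) = 3
  deg(2) = 2
  deg(3) = 2
  deg(4) = 3
  deg(5) = 2

Step 2: Count vertices with odd degree:
  Odd-degree vertices: 1, 4 (2 total)

Step 3: Apply Euler's theorem:
  - Eulerian circuit exists iff graph is connected and all vertices have even degree
  - Eulerian path exists iff graph is connected and has 0 or 2 odd-degree vertices

Graph is connected with exactly 2 odd-degree vertices (1, 4).
Eulerian path exists (starting and ending at the odd-degree vertices), but no Eulerian circuit.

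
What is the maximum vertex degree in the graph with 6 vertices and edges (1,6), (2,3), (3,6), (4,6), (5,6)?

Step 1: Count edges incident to each vertex:
  deg(1) = 1 (neighbors: 6)
  deg(2) = 1 (neighbors: 3)
  deg(3) = 2 (neighbors: 2, 6)
  deg(4) = 1 (neighbors: 6)
  deg(5) = 1 (neighbors: 6)
  deg(6) = 4 (neighbors: 1, 3, 4, 5)

Step 2: Find maximum:
  max(1, 1, 2, 1, 1, 4) = 4 (vertex 6)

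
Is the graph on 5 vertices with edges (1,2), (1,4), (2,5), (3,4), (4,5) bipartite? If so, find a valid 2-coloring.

Step 1: Attempt 2-coloring using BFS:
  Start at vertex 1, assign color 0
  Color vertex 2 with color 1 (neighbor of 1)
  Color vertex 4 with color 1 (neighbor of 1)
  Color vertex 5 with color 0 (neighbor of 2)
  Color vertex 3 with color 0 (neighbor of 4)

Step 2: 2-coloring succeeded. No conflicts found.
  Set A (color 0): {1, 3, 5}
  Set B (color 1): {2, 4}

The graph is bipartite with partition {1, 3, 5}, {2, 4}.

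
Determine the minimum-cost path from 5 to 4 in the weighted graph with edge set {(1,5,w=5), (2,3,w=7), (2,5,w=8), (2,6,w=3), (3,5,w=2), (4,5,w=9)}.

Step 1: Build adjacency list with weights:
  1: 5(w=5)
  2: 3(w=7), 5(w=8), 6(w=3)
  3: 2(w=7), 5(w=2)
  4: 5(w=9)
  5: 1(w=5), 2(w=8), 3(w=2), 4(w=9)
  6: 2(w=3)

Step 2: Apply Dijkstra's algorithm from vertex 5:
  Visit vertex 5 (distance=0)
    Update dist[1] = 5
    Update dist[2] = 8
    Update dist[3] = 2
    Update dist[4] = 9
  Visit vertex 3 (distance=2)
  Visit vertex 1 (distance=5)
  Visit vertex 2 (distance=8)
    Update dist[6] = 11
  Visit vertex 4 (distance=9)

Step 3: Shortest path: 5 -> 4
Total weight: 9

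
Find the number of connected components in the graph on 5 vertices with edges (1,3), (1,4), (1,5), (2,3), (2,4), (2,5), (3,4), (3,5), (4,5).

Step 1: Build adjacency list from edges:
  1: 3, 4, 5
  2: 3, 4, 5
  3: 1, 2, 4, 5
  4: 1, 2, 3, 5
  5: 1, 2, 3, 4

Step 2: Run BFS/DFS from vertex 1:
  Visited: {1, 3, 4, 5, 2}
  Reached 5 of 5 vertices

Step 3: All 5 vertices reached from vertex 1, so the graph is connected.
Number of connected components: 1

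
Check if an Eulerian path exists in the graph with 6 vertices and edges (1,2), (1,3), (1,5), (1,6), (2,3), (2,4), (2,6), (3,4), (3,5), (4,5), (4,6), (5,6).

Step 1: Find the degree of each vertex:
  deg(1) = 4
  deg(2) = 4
  deg(3) = 4
  deg(4) = 4
  deg(5) = 4
  deg(6) = 4

Step 2: Count vertices with odd degree:
  All vertices have even degree (0 odd-degree vertices)

Step 3: Apply Euler's theorem:
  - Eulerian circuit exists iff graph is connected and all vertices have even degree
  - Eulerian path exists iff graph is connected and has 0 or 2 odd-degree vertices

Graph is connected with 0 odd-degree vertices.
Both Eulerian circuit and Eulerian path exist.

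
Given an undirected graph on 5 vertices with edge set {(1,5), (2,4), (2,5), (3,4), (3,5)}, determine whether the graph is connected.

Step 1: Build adjacency list from edges:
  1: 5
  2: 4, 5
  3: 4, 5
  4: 2, 3
  5: 1, 2, 3

Step 2: Run BFS/DFS from vertex 1:
  Visited: {1, 5, 2, 3, 4}
  Reached 5 of 5 vertices

Step 3: All 5 vertices reached from vertex 1, so the graph is connected.
Answer: Yes, the graph is connected.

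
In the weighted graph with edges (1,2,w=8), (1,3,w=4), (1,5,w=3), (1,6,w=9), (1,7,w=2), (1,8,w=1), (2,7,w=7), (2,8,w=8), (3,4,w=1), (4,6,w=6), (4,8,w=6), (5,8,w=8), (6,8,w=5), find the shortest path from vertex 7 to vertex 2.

Step 1: Build adjacency list with weights:
  1: 2(w=8), 3(w=4), 5(w=3), 6(w=9), 7(w=2), 8(w=1)
  2: 1(w=8), 7(w=7), 8(w=8)
  3: 1(w=4), 4(w=1)
  4: 3(w=1), 6(w=6), 8(w=6)
  5: 1(w=3), 8(w=8)
  6: 1(w=9), 4(w=6), 8(w=5)
  7: 1(w=2), 2(w=7)
  8: 1(w=1), 2(w=8), 4(w=6), 5(w=8), 6(w=5)

Step 2: Apply Dijkstra's algorithm from vertex 7:
  Visit vertex 7 (distance=0)
    Update dist[1] = 2
    Update dist[2] = 7
  Visit vertex 1 (distance=2)
    Update dist[3] = 6
    Update dist[5] = 5
    Update dist[6] = 11
    Update dist[8] = 3
  Visit vertex 8 (distance=3)
    Update dist[4] = 9
    Update dist[6] = 8
  Visit vertex 5 (distance=5)
  Visit vertex 3 (distance=6)
    Update dist[4] = 7
  Visit vertex 2 (distance=7)

Step 3: Shortest path: 7 -> 2
Total weight: 7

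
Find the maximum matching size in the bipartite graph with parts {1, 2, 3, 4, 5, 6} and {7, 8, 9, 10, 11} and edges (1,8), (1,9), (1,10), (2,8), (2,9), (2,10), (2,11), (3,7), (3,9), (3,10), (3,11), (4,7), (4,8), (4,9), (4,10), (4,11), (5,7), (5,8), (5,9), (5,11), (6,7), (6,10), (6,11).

Step 1: List the neighbors of each left vertex:
  1: 8, 9, 10
  2: 8, 9, 10, 11
  3: 7, 9, 10, 11
  4: 7, 8, 9, 10, 11
  5: 7, 8, 9, 11
  6: 7, 10, 11

Step 2: Greedily match left vertices, then look for augmenting paths:
  Match 1 -- 8
  Match 2 -- 9
  Match 3 -- 7
  Match 4 -- 10
  Match 5 -- 11
  No augmenting path remains.

Step 3: Verify this is maximum:
  Matching size 5 = min(|L|, |R|) = min(6, 5), which is an upper bound, so this matching is maximum.

Maximum matching: {(1,8), (2,9), (3,7), (4,10), (5,11)}
Size: 5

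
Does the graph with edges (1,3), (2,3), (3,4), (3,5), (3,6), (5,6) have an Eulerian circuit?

Step 1: Find the degree of each vertex:
  deg(1) = 1
  deg(2) = 1
  deg(3) = 5
  deg(4) = 1
  deg(5) = 2
  deg(6) = 2

Step 2: Count vertices with odd degree:
  Odd-degree vertices: 1, 2, 3, 4 (4 total)

Step 3: Apply Euler's theorem:
  - Eulerian circuit exists iff graph is connected and all vertices have even degree
  - Eulerian path exists iff graph is connected and has 0 or 2 odd-degree vertices

Graph has 4 odd-degree vertices (need 0 or 2).
Neither Eulerian path nor Eulerian circuit exists.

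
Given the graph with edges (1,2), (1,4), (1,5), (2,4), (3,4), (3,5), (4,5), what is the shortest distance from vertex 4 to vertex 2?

Step 1: Build adjacency list:
  1: 2, 4, 5
  2: 1, 4
  3: 4, 5
  4: 1, 2, 3, 5
  5: 1, 3, 4

Step 2: BFS from vertex 4 to find shortest path to 2:
  vertex 1 reached at distance 1
  vertex 2 reached at distance 1

Step 3: Shortest path: 4 -> 2
Path length: 1 edge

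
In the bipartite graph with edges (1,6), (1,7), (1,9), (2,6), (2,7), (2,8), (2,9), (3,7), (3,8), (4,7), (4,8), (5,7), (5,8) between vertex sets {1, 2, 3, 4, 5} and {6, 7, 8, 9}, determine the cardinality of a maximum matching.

Step 1: List the neighbors of each left vertex:
  1: 6, 7, 9
  2: 6, 7, 8, 9
  3: 7, 8
  4: 7, 8
  5: 7, 8

Step 2: Greedily match left vertices, then look for augmenting paths:
  Match 1 -- 6
  Match 2 -- 9
  Match 3 -- 8
  Match 4 -- 7
  No augmenting path remains.

Step 3: Verify this is maximum:
  Matching size 4 = min(|L|, |R|) = min(5, 4), which is an upper bound, so this matching is maximum.

Maximum matching: {(1,6), (2,9), (3,8), (4,7)}
Size: 4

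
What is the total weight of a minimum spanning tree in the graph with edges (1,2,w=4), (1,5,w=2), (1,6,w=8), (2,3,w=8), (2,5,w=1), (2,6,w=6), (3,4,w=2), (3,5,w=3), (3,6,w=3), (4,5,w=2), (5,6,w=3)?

Apply Kruskal's algorithm (sort edges by weight, add if no cycle):

Sorted edges by weight:
  (2,5) w=1
  (1,5) w=2
  (3,4) w=2
  (4,5) w=2
  (3,5) w=3
  (3,6) w=3
  (5,6) w=3
  (1,2) w=4
  (2,6) w=6
  (1,6) w=8
  (2,3) w=8

Add edge (2,5) w=1 -- no cycle. Running total: 1
Add edge (1,5) w=2 -- no cycle. Running total: 3
Add edge (3,4) w=2 -- no cycle. Running total: 5
Add edge (4,5) w=2 -- no cycle. Running total: 7
Skip edge (3,5) w=3 -- would create cycle
Add edge (3,6) w=3 -- no cycle. Running total: 10

MST edges: (2,5,w=1), (1,5,w=2), (3,4,w=2), (4,5,w=2), (3,6,w=3)
Total MST weight: 1 + 2 + 2 + 2 + 3 = 10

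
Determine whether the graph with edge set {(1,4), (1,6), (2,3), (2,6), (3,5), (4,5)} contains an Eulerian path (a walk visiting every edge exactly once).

Step 1: Find the degree of each vertex:
  deg(1) = 2
  deg(2) = 2
  deg(3) = 2
  deg(4) = 2
  deg(5) = 2
  deg(6) = 2

Step 2: Count vertices with odd degree:
  All vertices have even degree (0 odd-degree vertices)

Step 3: Apply Euler's theorem:
  - Eulerian circuit exists iff graph is connected and all vertices have even degree
  - Eulerian path exists iff graph is connected and has 0 or 2 odd-degree vertices

Graph is connected with 0 odd-degree vertices.
Both Eulerian circuit and Eulerian path exist.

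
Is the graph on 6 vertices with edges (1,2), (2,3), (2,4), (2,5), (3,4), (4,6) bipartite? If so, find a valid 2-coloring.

Step 1: Attempt 2-coloring using BFS:
  Start at vertex 1, assign color 0
  Color vertex 2 with color 1 (neighbor of 1)
  Color vertex 3 with color 0 (neighbor of 2)
  Color vertex 4 with color 0 (neighbor of 2)
  Color vertex 5 with color 0 (neighbor of 2)

Step 2: Conflict found! Vertices 3 and 4 are adjacent but have the same color.
This means the graph contains an odd cycle.

The graph is NOT bipartite.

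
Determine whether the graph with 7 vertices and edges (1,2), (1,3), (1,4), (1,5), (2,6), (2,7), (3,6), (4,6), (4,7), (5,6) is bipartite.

Step 1: Attempt 2-coloring using BFS:
  Start at vertex 1, assign color 0
  Color vertex 2 with color 1 (neighbor of 1)
  Color vertex 3 with color 1 (neighbor of 1)
  Color vertex 4 with color 1 (neighbor of 1)
  Color vertex 5 with color 1 (neighbor of 1)
  Color vertex 6 with color 0 (neighbor of 2)
  Color vertex 7 with color 0 (neighbor of 2)

Step 2: 2-coloring succeeded. No conflicts found.
  Set A (color 0): {1, 6, 7}
  Set B (color 1): {2, 3, 4, 5}

The graph is bipartite with partition {1, 6, 7}, {2, 3, 4, 5}.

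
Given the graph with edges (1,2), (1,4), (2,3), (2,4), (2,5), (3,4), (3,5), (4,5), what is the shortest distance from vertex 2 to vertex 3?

Step 1: Build adjacency list:
  1: 2, 4
  2: 1, 3, 4, 5
  3: 2, 4, 5
  4: 1, 2, 3, 5
  5: 2, 3, 4

Step 2: BFS from vertex 2 to find shortest path to 3:
  vertex 1 reached at distance 1
  vertex 3 reached at distance 1

Step 3: Shortest path: 2 -> 3
Path length: 1 edge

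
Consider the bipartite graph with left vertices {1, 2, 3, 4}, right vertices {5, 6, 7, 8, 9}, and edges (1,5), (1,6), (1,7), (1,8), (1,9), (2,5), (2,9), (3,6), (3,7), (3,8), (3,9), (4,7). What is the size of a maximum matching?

Step 1: List the neighbors of each left vertex:
  1: 5, 6, 7, 8, 9
  2: 5, 9
  3: 6, 7, 8, 9
  4: 7

Step 2: Greedily match left vertices, then look for augmenting paths:
  Match 1 -- 5
  Match 2 -- 9
  Match 3 -- 6
  Match 4 -- 7
  No augmenting path remains.

Step 3: Verify this is maximum:
  Matching size 4 = min(|L|, |R|) = min(4, 5), which is an upper bound, so this matching is maximum.

Maximum matching: {(1,5), (2,9), (3,6), (4,7)}
Size: 4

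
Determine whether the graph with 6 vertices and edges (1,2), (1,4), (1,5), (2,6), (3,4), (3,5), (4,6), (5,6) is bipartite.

Step 1: Attempt 2-coloring using BFS:
  Start at vertex 1, assign color 0
  Color vertex 2 with color 1 (neighbor of 1)
  Color vertex 4 with color 1 (neighbor of 1)
  Color vertex 5 with color 1 (neighbor of 1)
  Color vertex 6 with color 0 (neighbor of 2)
  Color vertex 3 with color 0 (neighbor of 4)

Step 2: 2-coloring succeeded. No conflicts found.
  Set A (color 0): {1, 3, 6}
  Set B (color 1): {2, 4, 5}

The graph is bipartite with partition {1, 3, 6}, {2, 4, 5}.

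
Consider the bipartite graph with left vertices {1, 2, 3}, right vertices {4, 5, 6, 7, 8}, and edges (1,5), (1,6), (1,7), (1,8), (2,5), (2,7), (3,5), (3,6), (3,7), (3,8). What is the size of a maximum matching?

Step 1: List the neighbors of each left vertex:
  1: 5, 6, 7, 8
  2: 5, 7
  3: 5, 6, 7, 8

Step 2: Greedily match left vertices, then look for augmenting paths:
  Match 1 -- 5
  Match 2 -- 7
  Match 3 -- 6
  No augmenting path remains.

Step 3: Verify this is maximum:
  Matching size 3 = min(|L|, |R|) = min(3, 5), which is an upper bound, so this matching is maximum.

Maximum matching: {(1,5), (2,7), (3,6)}
Size: 3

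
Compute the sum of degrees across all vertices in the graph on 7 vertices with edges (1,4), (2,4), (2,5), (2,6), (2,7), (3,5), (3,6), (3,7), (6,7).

Step 1: Count edges incident to each vertex:
  deg(1) = 1 (neighbors: 4)
  deg(2) = 4 (neighbors: 4, 5, 6, 7)
  deg(3) = 3 (neighbors: 5, 6, 7)
  deg(4) = 2 (neighbors: 1, 2)
  deg(5) = 2 (neighbors: 2, 3)
  deg(6) = 3 (neighbors: 2, 3, 7)
  deg(7) = 3 (neighbors: 2, 3, 6)

Step 2: Sum all degrees:
  1 + 4 + 3 + 2 + 2 + 3 + 3 = 18

Verification: sum of degrees = 2 * |E| = 2 * 9 = 18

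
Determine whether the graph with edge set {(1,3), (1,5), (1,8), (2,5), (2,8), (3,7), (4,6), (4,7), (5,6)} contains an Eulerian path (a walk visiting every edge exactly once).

Step 1: Find the degree of each vertex:
  deg(1) = 3
  deg(2) = 2
  deg(3) = 2
  deg(4) = 2
  deg(5) = 3
  deg(6) = 2
  deg(7) = 2
  deg(8) = 2

Step 2: Count vertices with odd degree:
  Odd-degree vertices: 1, 5 (2 total)

Step 3: Apply Euler's theorem:
  - Eulerian circuit exists iff graph is connected and all vertices have even degree
  - Eulerian path exists iff graph is connected and has 0 or 2 odd-degree vertices

Graph is connected with exactly 2 odd-degree vertices (1, 5).
Eulerian path exists (starting and ending at the odd-degree vertices), but no Eulerian circuit.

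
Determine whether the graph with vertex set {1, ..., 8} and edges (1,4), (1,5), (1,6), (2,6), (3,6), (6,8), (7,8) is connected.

Step 1: Build adjacency list from edges:
  1: 4, 5, 6
  2: 6
  3: 6
  4: 1
  5: 1
  6: 1, 2, 3, 8
  7: 8
  8: 6, 7

Step 2: Run BFS/DFS from vertex 1:
  Visited: {1, 4, 5, 6, 2, 3, 8, 7}
  Reached 8 of 8 vertices

Step 3: All 8 vertices reached from vertex 1, so the graph is connected.
Answer: Yes, the graph is connected.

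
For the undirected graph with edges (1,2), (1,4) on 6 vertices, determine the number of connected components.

Step 1: Build adjacency list from edges:
  1: 2, 4
  2: 1
  3: (none)
  4: 1
  5: (none)
  6: (none)

Step 2: Run BFS/DFS from vertex 1:
  Visited: {1, 2, 4}
  Reached 3 of 6 vertices

Step 3: Only 3 of 6 vertices reached. Graph is disconnected.
Connected components: {1, 2, 4}, {3}, {5}, {6}
Number of connected components: 4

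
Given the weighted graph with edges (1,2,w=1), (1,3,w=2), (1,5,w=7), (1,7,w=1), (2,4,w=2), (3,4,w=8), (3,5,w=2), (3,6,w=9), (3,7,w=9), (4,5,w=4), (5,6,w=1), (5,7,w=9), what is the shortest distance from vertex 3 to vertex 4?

Step 1: Build adjacency list with weights:
  1: 2(w=1), 3(w=2), 5(w=7), 7(w=1)
  2: 1(w=1), 4(w=2)
  3: 1(w=2), 4(w=8), 5(w=2), 6(w=9), 7(w=9)
  4: 2(w=2), 3(w=8), 5(w=4)
  5: 1(w=7), 3(w=2), 4(w=4), 6(w=1), 7(w=9)
  6: 3(w=9), 5(w=1)
  7: 1(w=1), 3(w=9), 5(w=9)

Step 2: Apply Dijkstra's algorithm from vertex 3:
  Visit vertex 3 (distance=0)
    Update dist[1] = 2
    Update dist[4] = 8
    Update dist[5] = 2
    Update dist[6] = 9
    Update dist[7] = 9
  Visit vertex 1 (distance=2)
    Update dist[2] = 3
    Update dist[7] = 3
  Visit vertex 5 (distance=2)
    Update dist[4] = 6
    Update dist[6] = 3
  Visit vertex 2 (distance=3)
    Update dist[4] = 5
  Visit vertex 6 (distance=3)
  Visit vertex 7 (distance=3)
  Visit vertex 4 (distance=5)

Step 3: Shortest path: 3 -> 1 -> 2 -> 4
Total weight: 2 + 1 + 2 = 5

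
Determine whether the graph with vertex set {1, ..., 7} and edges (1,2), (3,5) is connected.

Step 1: Build adjacency list from edges:
  1: 2
  2: 1
  3: 5
  4: (none)
  5: 3
  6: (none)
  7: (none)

Step 2: Run BFS/DFS from vertex 1:
  Visited: {1, 2}
  Reached 2 of 7 vertices

Step 3: Only 2 of 7 vertices reached. Graph is disconnected.
Connected components: {1, 2}, {3, 5}, {4}, {6}, {7}
Answer: No, the graph is not connected (5 components).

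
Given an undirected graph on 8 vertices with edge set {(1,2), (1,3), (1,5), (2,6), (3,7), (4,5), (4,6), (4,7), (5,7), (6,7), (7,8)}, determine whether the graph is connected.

Step 1: Build adjacency list from edges:
  1: 2, 3, 5
  2: 1, 6
  3: 1, 7
  4: 5, 6, 7
  5: 1, 4, 7
  6: 2, 4, 7
  7: 3, 4, 5, 6, 8
  8: 7

Step 2: Run BFS/DFS from vertex 1:
  Visited: {1, 2, 3, 5, 6, 7, 4, 8}
  Reached 8 of 8 vertices

Step 3: All 8 vertices reached from vertex 1, so the graph is connected.
Answer: Yes, the graph is connected.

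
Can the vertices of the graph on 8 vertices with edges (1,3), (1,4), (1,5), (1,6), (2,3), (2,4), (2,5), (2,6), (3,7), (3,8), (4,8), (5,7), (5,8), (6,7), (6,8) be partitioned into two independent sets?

Step 1: Attempt 2-coloring using BFS:
  Start at vertex 1, assign color 0
  Color vertex 3 with color 1 (neighbor of 1)
  Color vertex 4 with color 1 (neighbor of 1)
  Color vertex 5 with color 1 (neighbor of 1)
  Color vertex 6 with color 1 (neighbor of 1)
  Color vertex 2 with color 0 (neighbor of 3)
  Color vertex 7 with color 0 (neighbor of 3)
  Color vertex 8 with color 0 (neighbor of 3)

Step 2: 2-coloring succeeded. No conflicts found.
  Set A (color 0): {1, 2, 7, 8}
  Set B (color 1): {3, 4, 5, 6}

The graph is bipartite with partition {1, 2, 7, 8}, {3, 4, 5, 6}.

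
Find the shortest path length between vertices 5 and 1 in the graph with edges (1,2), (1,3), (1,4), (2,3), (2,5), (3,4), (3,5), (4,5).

Step 1: Build adjacency list:
  1: 2, 3, 4
  2: 1, 3, 5
  3: 1, 2, 4, 5
  4: 1, 3, 5
  5: 2, 3, 4

Step 2: BFS from vertex 5 to find shortest path to 1:
  vertex 2 reached at distance 1
  vertex 3 reached at distance 1
  vertex 4 reached at distance 1
  vertex 1 reached at distance 2

Step 3: Shortest path: 5 -> 3 -> 1
Path length: 2 edges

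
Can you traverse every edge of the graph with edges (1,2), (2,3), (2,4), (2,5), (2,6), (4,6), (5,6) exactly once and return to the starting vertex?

Step 1: Find the degree of each vertex:
  deg(1) = 1
  deg(2) = 5
  deg(3) = 1
  deg(4) = 2
  deg(5) = 2
  deg(6) = 3

Step 2: Count vertices with odd degree:
  Odd-degree vertices: 1, 2, 3, 6 (4 total)

Step 3: Apply Euler's theorem:
  - Eulerian circuit exists iff graph is connected and all vertices have even degree
  - Eulerian path exists iff graph is connected and has 0 or 2 odd-degree vertices

Graph has 4 odd-degree vertices (need 0 or 2).
Neither Eulerian path nor Eulerian circuit exists.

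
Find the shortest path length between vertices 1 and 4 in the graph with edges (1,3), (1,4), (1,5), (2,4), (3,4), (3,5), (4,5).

Step 1: Build adjacency list:
  1: 3, 4, 5
  2: 4
  3: 1, 4, 5
  4: 1, 2, 3, 5
  5: 1, 3, 4

Step 2: BFS from vertex 1 to find shortest path to 4:
  vertex 3 reached at distance 1
  vertex 4 reached at distance 1

Step 3: Shortest path: 1 -> 4
Path length: 1 edge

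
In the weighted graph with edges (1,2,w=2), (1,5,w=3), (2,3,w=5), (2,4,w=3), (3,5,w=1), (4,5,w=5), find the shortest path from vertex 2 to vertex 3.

Step 1: Build adjacency list with weights:
  1: 2(w=2), 5(w=3)
  2: 1(w=2), 3(w=5), 4(w=3)
  3: 2(w=5), 5(w=1)
  4: 2(w=3), 5(w=5)
  5: 1(w=3), 3(w=1), 4(w=5)

Step 2: Apply Dijkstra's algorithm from vertex 2:
  Visit vertex 2 (distance=0)
    Update dist[1] = 2
    Update dist[3] = 5
    Update dist[4] = 3
  Visit vertex 1 (distance=2)
    Update dist[5] = 5
  Visit vertex 4 (distance=3)
  Visit vertex 3 (distance=5)

Step 3: Shortest path: 2 -> 3
Total weight: 5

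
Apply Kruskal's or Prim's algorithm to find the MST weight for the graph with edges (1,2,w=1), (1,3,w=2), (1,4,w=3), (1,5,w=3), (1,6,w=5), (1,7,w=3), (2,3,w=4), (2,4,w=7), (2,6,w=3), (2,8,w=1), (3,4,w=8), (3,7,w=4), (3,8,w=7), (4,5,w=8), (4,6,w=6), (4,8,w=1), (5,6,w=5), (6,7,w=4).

Apply Kruskal's algorithm (sort edges by weight, add if no cycle):

Sorted edges by weight:
  (1,2) w=1
  (2,8) w=1
  (4,8) w=1
  (1,3) w=2
  (1,5) w=3
  (1,4) w=3
  (1,7) w=3
  (2,6) w=3
  (2,3) w=4
  (3,7) w=4
  (6,7) w=4
  (1,6) w=5
  (5,6) w=5
  (4,6) w=6
  (2,4) w=7
  (3,8) w=7
  (3,4) w=8
  (4,5) w=8

Add edge (1,2) w=1 -- no cycle. Running total: 1
Add edge (2,8) w=1 -- no cycle. Running total: 2
Add edge (4,8) w=1 -- no cycle. Running total: 3
Add edge (1,3) w=2 -- no cycle. Running total: 5
Add edge (1,5) w=3 -- no cycle. Running total: 8
Skip edge (1,4) w=3 -- would create cycle
Add edge (1,7) w=3 -- no cycle. Running total: 11
Add edge (2,6) w=3 -- no cycle. Running total: 14

MST edges: (1,2,w=1), (2,8,w=1), (4,8,w=1), (1,3,w=2), (1,5,w=3), (1,7,w=3), (2,6,w=3)
Total MST weight: 1 + 1 + 1 + 2 + 3 + 3 + 3 = 14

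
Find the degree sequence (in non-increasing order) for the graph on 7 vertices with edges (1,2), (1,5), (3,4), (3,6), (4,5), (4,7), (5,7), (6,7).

Step 1: Count edges incident to each vertex:
  deg(1) = 2 (neighbors: 2, 5)
  deg(2) = 1 (neighbors: 1)
  deg(3) = 2 (neighbors: 4, 6)
  deg(4) = 3 (neighbors: 3, 5, 7)
  deg(5) = 3 (neighbors: 1, 4, 7)
  deg(6) = 2 (neighbors: 3, 7)
  deg(7) = 3 (neighbors: 4, 5, 6)

Step 2: Sort degrees in non-increasing order:
  Degrees: [2, 1, 2, 3, 3, 2, 3] -> sorted: [3, 3, 3, 2, 2, 2, 1]

Degree sequence: [3, 3, 3, 2, 2, 2, 1]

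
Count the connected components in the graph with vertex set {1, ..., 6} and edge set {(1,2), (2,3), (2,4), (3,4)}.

Step 1: Build adjacency list from edges:
  1: 2
  2: 1, 3, 4
  3: 2, 4
  4: 2, 3
  5: (none)
  6: (none)

Step 2: Run BFS/DFS from vertex 1:
  Visited: {1, 2, 3, 4}
  Reached 4 of 6 vertices

Step 3: Only 4 of 6 vertices reached. Graph is disconnected.
Connected components: {1, 2, 3, 4}, {5}, {6}
Number of connected components: 3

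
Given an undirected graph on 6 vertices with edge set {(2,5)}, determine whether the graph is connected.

Step 1: Build adjacency list from edges:
  1: (none)
  2: 5
  3: (none)
  4: (none)
  5: 2
  6: (none)

Step 2: Run BFS/DFS from vertex 1:
  Visited: {1}
  Reached 1 of 6 vertices

Step 3: Only 1 of 6 vertices reached. Graph is disconnected.
Connected components: {1}, {2, 5}, {3}, {4}, {6}
Answer: No, the graph is not connected (5 components).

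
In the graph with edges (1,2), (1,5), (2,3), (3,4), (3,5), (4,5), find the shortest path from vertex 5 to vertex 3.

Step 1: Build adjacency list:
  1: 2, 5
  2: 1, 3
  3: 2, 4, 5
  4: 3, 5
  5: 1, 3, 4

Step 2: BFS from vertex 5 to find shortest path to 3:
  vertex 1 reached at distance 1
  vertex 3 reached at distance 1

Step 3: Shortest path: 5 -> 3
Path length: 1 edge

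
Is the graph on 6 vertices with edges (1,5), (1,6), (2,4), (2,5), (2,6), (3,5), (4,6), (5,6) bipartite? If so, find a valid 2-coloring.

Step 1: Attempt 2-coloring using BFS:
  Start at vertex 1, assign color 0
  Color vertex 5 with color 1 (neighbor of 1)
  Color vertex 6 with color 1 (neighbor of 1)
  Color vertex 2 with color 0 (neighbor of 5)
  Color vertex 3 with color 0 (neighbor of 5)

Step 2: Conflict found! Vertices 5 and 6 are adjacent but have the same color.
This means the graph contains an odd cycle.

The graph is NOT bipartite.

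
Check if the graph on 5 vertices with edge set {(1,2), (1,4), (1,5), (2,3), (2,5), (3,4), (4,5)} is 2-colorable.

Step 1: Attempt 2-coloring using BFS:
  Start at vertex 1, assign color 0
  Color vertex 2 with color 1 (neighbor of 1)
  Color vertex 4 with color 1 (neighbor of 1)
  Color vertex 5 with color 1 (neighbor of 1)
  Color vertex 3 with color 0 (neighbor of 2)

Step 2: Conflict found! Vertices 2 and 5 are adjacent but have the same color.
This means the graph contains an odd cycle.

The graph is NOT bipartite.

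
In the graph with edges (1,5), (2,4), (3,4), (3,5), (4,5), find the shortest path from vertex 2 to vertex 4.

Step 1: Build adjacency list:
  1: 5
  2: 4
  3: 4, 5
  4: 2, 3, 5
  5: 1, 3, 4

Step 2: BFS from vertex 2 to find shortest path to 4:
  vertex 4 reached at distance 1

Step 3: Shortest path: 2 -> 4
Path length: 1 edge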